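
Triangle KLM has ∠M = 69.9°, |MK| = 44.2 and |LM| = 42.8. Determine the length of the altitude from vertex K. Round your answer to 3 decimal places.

h_K ≈ 41.508

By the law of cosines, |KL|² = |LM|² + |MK|² − 2·|LM|·|MK|·cos M = 2485.2, so |KL| ≈ 49.852.
Area = ½·|LM|·|MK|·sin M ≈ 888.27.
The altitude from K has length 2·area/|LM| ≈ 41.508.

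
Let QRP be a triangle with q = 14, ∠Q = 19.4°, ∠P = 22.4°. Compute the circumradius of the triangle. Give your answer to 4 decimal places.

The third angle is ∠R = 180° − ∠P − ∠Q = 138.20°.
Law of sines: r = q·sin R/sin Q ≈ 28.093.
Law of sines: p = q·sin P/sin Q ≈ 16.061.
Circumradius = q/(2 sin Q) ≈ 21.074.

21.0741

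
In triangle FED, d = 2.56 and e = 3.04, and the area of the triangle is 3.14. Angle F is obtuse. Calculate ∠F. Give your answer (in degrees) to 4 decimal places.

From area = ½·e·d·sin F, we get sin F = 2·area/(e·d) ≈ 0.80695.
Taking the obtuse solution, ∠F ≈ 126.20°.

∠F ≈ 126.2011°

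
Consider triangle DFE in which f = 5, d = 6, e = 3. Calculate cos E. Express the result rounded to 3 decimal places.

By the law of cosines, cos E = (d² + f² − e²) / (2·d·f) ≈ 0.86667, so ∠E ≈ 29.93°.

cos E ≈ 0.867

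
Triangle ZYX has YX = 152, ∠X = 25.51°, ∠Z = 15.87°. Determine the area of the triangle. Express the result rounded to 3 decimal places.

The third angle is ∠Y = 180° − ∠X − ∠Z = 138.62°.
Law of sines: XZ = YX·sin Y/sin Z ≈ 367.44.
Law of sines: ZY = YX·sin X/sin Z ≈ 239.39.
Area = ½·YX·XZ·sin X ≈ 12027.

area ≈ 12026.738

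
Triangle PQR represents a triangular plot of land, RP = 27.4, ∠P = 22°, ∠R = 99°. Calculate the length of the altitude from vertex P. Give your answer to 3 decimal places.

The third angle is ∠Q = 180° − ∠R − ∠P = 59.00°.
Law of sines: QR = RP·sin P/sin Q ≈ 11.975.
Law of sines: PQ = RP·sin R/sin Q ≈ 31.572.
Area = ½·RP·QR·sin R ≈ 162.03.
The altitude from P has length 2·area/QR ≈ 27.063.

h_P ≈ 27.063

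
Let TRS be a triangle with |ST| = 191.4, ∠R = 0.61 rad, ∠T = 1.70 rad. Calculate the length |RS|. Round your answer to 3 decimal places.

331.324

The third angle is ∠S = π − ∠T − ∠R = 0.832 rad.
Law of sines: |RS| = |ST|·sin T/sin R ≈ 331.32.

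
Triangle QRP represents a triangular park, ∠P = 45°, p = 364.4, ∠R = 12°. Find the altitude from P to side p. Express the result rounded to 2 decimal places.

h_P ≈ 89.86

The third angle is ∠Q = 180° − ∠R − ∠P = 123.00°.
Law of sines: q = p·sin Q/sin P ≈ 432.2.
Law of sines: r = p·sin R/sin P ≈ 107.15.
Area = ½·p·q·sin R ≈ 16372.
The altitude from P has length 2·area/p ≈ 89.859.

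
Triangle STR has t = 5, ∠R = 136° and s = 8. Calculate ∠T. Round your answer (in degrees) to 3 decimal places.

By the law of cosines, r² = s² + t² − 2·s·t·cos R = 146.55, so r ≈ 12.106.
Law of cosines again: cos T = (r² + s² − t²)/(2·r·s) ≈ 0.95796, so ∠T ≈ 16.67°.

16.673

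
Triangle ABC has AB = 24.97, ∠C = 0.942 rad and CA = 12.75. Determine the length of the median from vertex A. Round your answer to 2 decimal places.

Law of sines: sin B = CA·sin C/AB ≈ 0.41295.
Since AB ≥ CA, only the acute value applies: ∠B ≈ 0.426 rad.
Then ∠A = π − ∠C − ∠B ≈ 1.774 rad.
Law of sines gives BC = AB·sin A/sin C ≈ 30.241.
Median from A: ½√(2·CA² + 2·AB² − BC²) ≈ 12.822.

12.82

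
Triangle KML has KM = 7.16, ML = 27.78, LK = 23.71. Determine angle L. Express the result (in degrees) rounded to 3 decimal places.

∠L ≈ 13.180°

By the law of cosines, cos L = (ML² + LK² − KM²) / (2·ML·LK) ≈ 0.97366, so ∠L ≈ 13.18°.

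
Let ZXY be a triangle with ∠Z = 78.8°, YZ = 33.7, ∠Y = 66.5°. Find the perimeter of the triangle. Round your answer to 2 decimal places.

perimeter ≈ 146.06

The third angle is ∠X = 180° − ∠Y − ∠Z = 34.70°.
Law of sines: XY = YZ·sin Z/sin X ≈ 58.07.
Law of sines: ZX = YZ·sin Y/sin X ≈ 54.288.
Semiperimeter s = (58.07+33.7+54.288)/2 = 73.029.
Perimeter = 58.07 + 33.7 + 54.288 = 146.06.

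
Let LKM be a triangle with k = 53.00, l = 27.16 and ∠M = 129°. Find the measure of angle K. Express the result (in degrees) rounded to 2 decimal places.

∠K ≈ 34.24°

By the law of cosines, m² = l² + k² − 2·l·k·cos M = 5358.5, so m ≈ 73.201.
Law of cosines again: cos K = (m² + l² − k²)/(2·m·l) ≈ 0.82668, so ∠K ≈ 34.24°.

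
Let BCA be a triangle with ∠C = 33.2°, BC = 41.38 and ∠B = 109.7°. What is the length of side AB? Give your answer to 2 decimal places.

37.56

The third angle is ∠A = 180° − ∠B − ∠C = 37.10°.
Law of sines: AB = BC·sin C/sin A ≈ 37.563.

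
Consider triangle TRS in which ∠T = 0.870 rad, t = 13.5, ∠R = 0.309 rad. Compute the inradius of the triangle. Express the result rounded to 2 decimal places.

1.90

The third angle is ∠S = π − ∠T − ∠R = 1.963 rad.
Law of sines: r = t·sin R/sin T ≈ 5.3713.
Law of sines: s = t·sin S/sin T ≈ 16.324.
Area = ½·t·r·sin S ≈ 33.509.
Semiperimeter p = (13.5+5.3713+16.324)/2 = 17.598.
Inradius = area/p = 33.509/17.598 ≈ 1.9042.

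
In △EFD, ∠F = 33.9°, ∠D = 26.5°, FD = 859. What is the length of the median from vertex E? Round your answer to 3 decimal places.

253.959

The third angle is ∠E = 180° − ∠F − ∠D = 119.60°.
Law of sines: DE = FD·sin F/sin E ≈ 551.01.
Law of sines: EF = FD·sin D/sin E ≈ 440.81.
Median from E: ½√(2·DE² + 2·EF² − FD²) ≈ 253.96.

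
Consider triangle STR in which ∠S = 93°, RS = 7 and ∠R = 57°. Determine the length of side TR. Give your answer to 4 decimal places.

The third angle is ∠T = 180° − ∠R − ∠S = 30.00°.
Law of sines: TR = RS·sin S/sin T ≈ 13.981.

13.9808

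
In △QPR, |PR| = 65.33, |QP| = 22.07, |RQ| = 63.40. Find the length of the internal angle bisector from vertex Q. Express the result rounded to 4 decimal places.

t_Q ≈ 24.1192

By the law of cosines, cos Q = (|RQ|² + |QP|² − |PR|²) / (2·|RQ|·|QP|) ≈ 0.08527, so ∠Q ≈ 85.11°.
The bisector from Q has length 2·|RQ|·|QP|·cos(∠Q/2)/(|RQ|+|QP|) ≈ 24.119.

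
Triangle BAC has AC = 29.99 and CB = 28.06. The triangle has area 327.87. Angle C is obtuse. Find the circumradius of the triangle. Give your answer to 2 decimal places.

R ≈ 33.60

From area = ½·AC·CB·sin C, we get sin C = 2·area/(AC·CB) ≈ 0.77923.
Taking the obtuse solution, ∠C ≈ 2.248 rad.
Law of cosines then gives BA ≈ 52.36.
Circumradius = BA/(2 sin C) ≈ 33.597.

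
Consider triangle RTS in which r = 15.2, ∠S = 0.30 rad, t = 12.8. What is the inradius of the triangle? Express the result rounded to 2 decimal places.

By the law of cosines, s² = r² + t² − 2·r·t·cos S = 23.139, so s ≈ 4.8103.
Area = ½·r·t·sin S ≈ 28.748.
Semiperimeter p = (15.2+12.8+4.8103)/2 = 16.405.
Inradius = area/p = 28.748/16.405 ≈ 1.7524.

1.75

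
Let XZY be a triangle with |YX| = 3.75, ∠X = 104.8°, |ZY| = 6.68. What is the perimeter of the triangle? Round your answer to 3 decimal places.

perimeter ≈ 15.083

Law of sines: sin Z = |YX|·sin X/|ZY| ≈ 0.54275.
Since |ZY| ≥ |YX|, only the acute value applies: ∠Z ≈ 32.87°.
Then ∠Y = 180° − ∠X − ∠Z ≈ 42.33°.
Law of sines gives |XZ| = |ZY|·sin Y/sin X ≈ 4.6526.
Semiperimeter s = (6.68+3.75+4.6526)/2 = 7.5413.
Perimeter = 6.68 + 3.75 + 4.6526 = 15.083.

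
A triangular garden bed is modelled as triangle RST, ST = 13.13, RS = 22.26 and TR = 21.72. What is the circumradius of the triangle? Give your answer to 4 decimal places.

11.5284

By the law of cosines, cos R = (TR² + RS² − ST²) / (2·TR·RS) ≈ 0.82202, so ∠R ≈ 34.71°.
Circumradius = ST/(2 sin R) ≈ 11.528.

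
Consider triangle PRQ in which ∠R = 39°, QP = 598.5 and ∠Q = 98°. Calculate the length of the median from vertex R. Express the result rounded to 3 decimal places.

The third angle is ∠P = 180° − ∠R − ∠Q = 43.00°.
Law of sines: RQ = QP·sin P/sin R ≈ 648.6.
Law of sines: PR = QP·sin Q/sin R ≈ 941.77.
Median from R: ½√(2·PR² + 2·RQ² − QP²) ≈ 751.17.

m_R ≈ 751.169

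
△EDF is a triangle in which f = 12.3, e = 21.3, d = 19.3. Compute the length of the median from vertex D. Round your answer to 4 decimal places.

14.4695

Median from D: ½√(2·f² + 2·e² − d²) ≈ 14.47.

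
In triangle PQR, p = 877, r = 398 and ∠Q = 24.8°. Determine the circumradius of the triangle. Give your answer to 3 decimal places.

By the law of cosines, q² = r² + p² − 2·r·p·cos Q = 2.9382e+05, so q ≈ 542.05.
Area = ½·r·p·sin Q ≈ 73204.
Circumradius = q/(2 sin Q) ≈ 646.14.

646.143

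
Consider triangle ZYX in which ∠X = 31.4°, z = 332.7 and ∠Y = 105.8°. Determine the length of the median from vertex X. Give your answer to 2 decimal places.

The third angle is ∠Z = 180° − ∠Y − ∠X = 42.80°.
Law of sines: y = z·sin Y/sin Z ≈ 471.17.
Law of sines: x = z·sin X/sin Z ≈ 255.12.
Median from X: ½√(2·z² + 2·y² − x²) ≈ 387.39.

387.39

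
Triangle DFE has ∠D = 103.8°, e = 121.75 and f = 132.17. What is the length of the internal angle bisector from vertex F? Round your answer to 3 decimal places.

142.236

By the law of cosines, d² = f² + e² − 2·f·e·cos D = 39969, so d ≈ 199.92.
Law of cosines again: cos F = (e² + d² − f²)/(2·e·d) ≈ 0.76668, so ∠F ≈ 39.94°.
The bisector from F has length 2·e·d·cos(∠F/2)/(e+d) ≈ 142.24.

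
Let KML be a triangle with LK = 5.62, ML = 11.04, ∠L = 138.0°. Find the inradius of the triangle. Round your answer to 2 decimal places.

By the law of cosines, KM² = ML² + LK² − 2·ML·LK·cos L = 245.68, so KM ≈ 15.674.
Area = ½·ML·LK·sin L ≈ 20.758.
Semiperimeter s = (11.04+5.62+15.674)/2 = 16.167.
Inradius = area/s = 20.758/16.167 ≈ 1.284.

r ≈ 1.28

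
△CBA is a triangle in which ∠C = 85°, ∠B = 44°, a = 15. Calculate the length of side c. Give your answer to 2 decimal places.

The third angle is ∠A = 180° − ∠C − ∠B = 51.00°.
Law of sines: c = a·sin C/sin A ≈ 19.228.

19.23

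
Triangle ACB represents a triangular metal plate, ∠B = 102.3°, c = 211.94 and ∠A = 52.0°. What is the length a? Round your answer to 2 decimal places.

385.12

The third angle is ∠C = 180° − ∠B − ∠A = 25.70°.
Law of sines: a = c·sin A/sin C ≈ 385.12.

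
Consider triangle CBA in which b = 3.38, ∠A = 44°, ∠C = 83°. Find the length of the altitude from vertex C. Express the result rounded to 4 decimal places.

2.3479

The third angle is ∠B = 180° − ∠A − ∠C = 53.00°.
Law of sines: c = b·sin C/sin B ≈ 4.2007.
Law of sines: a = b·sin A/sin B ≈ 2.9399.
Area = ½·b·c·sin A ≈ 4.9315.
The altitude from C has length 2·area/c ≈ 2.3479.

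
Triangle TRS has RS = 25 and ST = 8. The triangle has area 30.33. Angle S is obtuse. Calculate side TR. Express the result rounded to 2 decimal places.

32.71

From area = ½·RS·ST·sin S, we get sin S = 2·area/(RS·ST) ≈ 0.30330.
Taking the obtuse solution, ∠S ≈ 162.34°.
Law of cosines then gives TR ≈ 32.713.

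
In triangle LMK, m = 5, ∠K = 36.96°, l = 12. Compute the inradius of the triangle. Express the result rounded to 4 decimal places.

By the law of cosines, k² = l² + m² − 2·l·m·cos K = 73.113, so k ≈ 8.5506.
Area = ½·l·m·sin K ≈ 18.038.
Semiperimeter s = (12+5+8.5506)/2 = 12.775.
Inradius = area/s = 18.038/12.775 ≈ 1.4119.

1.4119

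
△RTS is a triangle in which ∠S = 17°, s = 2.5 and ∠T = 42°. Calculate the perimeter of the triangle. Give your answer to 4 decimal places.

The third angle is ∠R = 180° − ∠T − ∠S = 121.00°.
Law of sines: r = s·sin R/sin S ≈ 7.3294.
Law of sines: t = s·sin T/sin S ≈ 5.7216.
Semiperimeter p = (7.3294+5.7216+2.5)/2 = 7.7755.
Perimeter = 7.3294 + 5.7216 + 2.5 = 15.551.

15.5510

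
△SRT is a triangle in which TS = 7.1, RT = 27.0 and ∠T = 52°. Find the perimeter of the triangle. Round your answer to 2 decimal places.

perimeter ≈ 57.41

By the law of cosines, SR² = RT² + TS² − 2·RT·TS·cos T = 543.37, so SR ≈ 23.31.
Semiperimeter s = (27+7.1+23.31)/2 = 28.705.
Perimeter = 27 + 7.1 + 23.31 = 57.41.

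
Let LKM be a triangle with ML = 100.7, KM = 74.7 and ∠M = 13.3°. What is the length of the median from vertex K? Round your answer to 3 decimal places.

28.190

By the law of cosines, LK² = KM² + ML² − 2·KM·ML·cos M = 1079.5, so LK ≈ 32.856.
Median from K: ½√(2·LK² + 2·KM² − ML²) ≈ 28.19.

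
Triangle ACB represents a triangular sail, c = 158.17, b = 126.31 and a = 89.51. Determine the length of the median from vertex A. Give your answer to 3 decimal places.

Median from A: ½√(2·c² + 2·b² − a²) ≈ 135.95.

m_A ≈ 135.952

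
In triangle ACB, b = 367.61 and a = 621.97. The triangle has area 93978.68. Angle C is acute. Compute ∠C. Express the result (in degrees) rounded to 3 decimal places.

∠C ≈ 55.291°

From area = ½·b·a·sin C, we get sin C = 2·area/(b·a) ≈ 0.82206.
Taking the acute solution, ∠C ≈ 55.29°.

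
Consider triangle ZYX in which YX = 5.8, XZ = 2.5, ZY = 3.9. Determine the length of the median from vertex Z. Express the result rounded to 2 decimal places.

m_Z ≈ 1.52

Median from Z: ½√(2·XZ² + 2·ZY² − YX²) ≈ 1.5232.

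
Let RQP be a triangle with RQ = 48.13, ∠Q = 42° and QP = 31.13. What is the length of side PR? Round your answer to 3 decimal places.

32.537

By the law of cosines, PR² = RQ² + QP² − 2·RQ·QP·cos Q = 1058.7, so PR ≈ 32.537.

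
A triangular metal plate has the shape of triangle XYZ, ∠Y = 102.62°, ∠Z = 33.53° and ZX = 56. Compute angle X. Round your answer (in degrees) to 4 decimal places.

The third angle is ∠X = 180° − ∠Y − ∠Z = 43.85°.

∠X ≈ 43.8500°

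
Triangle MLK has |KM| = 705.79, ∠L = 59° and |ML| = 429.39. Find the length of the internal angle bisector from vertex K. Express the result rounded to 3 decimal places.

t_K ≈ 731.648

Law of sines: sin K = |ML|·sin L/|KM| ≈ 0.52149.
Since |KM| ≥ |ML|, only the acute value applies: ∠K ≈ 31.43°.
Then ∠M = 180° − ∠L − ∠K ≈ 89.57°.
Law of sines gives |LK| = |KM|·sin M/sin L ≈ 823.37.
The bisector from K has length 2·|LK|·|KM|·cos(∠K/2)/(|LK|+|KM|) ≈ 731.65.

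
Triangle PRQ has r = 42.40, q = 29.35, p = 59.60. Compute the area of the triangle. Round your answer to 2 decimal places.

Semiperimeter s = (59.6 + 42.4 + 29.35)/2 = 65.675.
Heron's formula: area = √(65.675·6.075·23.275·36.325) ≈ 580.79.

area ≈ 580.79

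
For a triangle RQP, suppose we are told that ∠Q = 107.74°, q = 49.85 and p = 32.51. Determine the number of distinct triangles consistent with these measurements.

p·sin Q = 32.51·sin(107.74°) ≈ 30.96.
Since ∠Q is not acute, a triangle exists only if q > p; here q > p, so there is exactly one triangle.

1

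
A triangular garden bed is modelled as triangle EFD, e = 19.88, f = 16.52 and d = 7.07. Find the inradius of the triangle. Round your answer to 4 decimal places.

r ≈ 2.5548

Semiperimeter s = (19.88 + 16.52 + 7.07)/2 = 21.735.
Heron's formula: area = √(21.735·1.855·5.215·14.665) ≈ 55.529.
Inradius = area/s = 55.529/21.735 ≈ 2.5548.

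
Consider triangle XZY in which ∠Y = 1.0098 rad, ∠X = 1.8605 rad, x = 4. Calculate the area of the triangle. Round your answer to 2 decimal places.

area ≈ 1.89

The third angle is ∠Z = π − ∠Y − ∠X = 0.2713 rad.
Law of sines: z = x·sin Z/sin X ≈ 1.1185.
Law of sines: y = x·sin Y/sin X ≈ 3.5342.
Area = ½·x·z·sin Y ≈ 1.8942.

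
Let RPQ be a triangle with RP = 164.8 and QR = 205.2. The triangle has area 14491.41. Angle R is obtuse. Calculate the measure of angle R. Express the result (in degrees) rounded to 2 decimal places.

From area = ½·QR·RP·sin R, we get sin R = 2·area/(QR·RP) ≈ 0.85705.
Taking the obtuse solution, ∠R ≈ 121.01°.

∠R ≈ 121.01°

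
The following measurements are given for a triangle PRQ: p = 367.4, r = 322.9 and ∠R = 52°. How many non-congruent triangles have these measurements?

2

p·sin R = 367.4·sin(52°) ≈ 289.5.
Since p sin R < r < p (289.5 < 322.9 < 367.4), two triangles exist.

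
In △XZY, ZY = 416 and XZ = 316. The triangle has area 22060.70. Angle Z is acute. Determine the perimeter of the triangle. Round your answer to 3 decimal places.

890.906

From area = ½·XZ·ZY·sin Z, we get sin Z = 2·area/(XZ·ZY) ≈ 0.33564.
Taking the acute solution, ∠Z ≈ 19.61°.
Law of cosines then gives YX ≈ 158.91.
Perimeter = 416 + 158.91 + 316 = 890.91.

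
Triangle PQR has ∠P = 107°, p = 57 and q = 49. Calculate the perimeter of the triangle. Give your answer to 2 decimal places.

perimeter ≈ 124.13

Law of sines: sin Q = q·sin P/p ≈ 0.82209.
Since p ≥ q, only the acute value applies: ∠Q ≈ 55.29°.
Then ∠R = 180° − ∠P − ∠Q ≈ 17.71°.
Law of sines gives r = p·sin R/sin P ≈ 18.127.
Semiperimeter s = (57+49+18.127)/2 = 62.064.
Perimeter = 57 + 49 + 18.127 = 124.13.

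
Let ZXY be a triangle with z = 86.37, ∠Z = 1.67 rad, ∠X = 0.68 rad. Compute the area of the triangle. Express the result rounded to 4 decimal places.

1676.8829

The third angle is ∠Y = π − ∠Z − ∠X = 0.792 rad.
Law of sines: x = z·sin X/sin Z ≈ 54.577.
Law of sines: y = z·sin Y/sin Z ≈ 61.754.
Area = ½·z·x·sin Y ≈ 1676.9.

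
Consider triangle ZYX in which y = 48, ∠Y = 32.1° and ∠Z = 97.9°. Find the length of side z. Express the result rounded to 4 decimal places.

89.4704

The third angle is ∠X = 180° − ∠Z − ∠Y = 50.00°.
Law of sines: z = y·sin Z/sin Y ≈ 89.47.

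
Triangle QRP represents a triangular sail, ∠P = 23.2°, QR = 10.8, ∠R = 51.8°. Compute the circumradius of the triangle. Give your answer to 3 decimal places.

The third angle is ∠Q = 180° − ∠R − ∠P = 105.00°.
Law of sines: RP = QR·sin Q/sin P ≈ 26.481.
Law of sines: PQ = QR·sin R/sin P ≈ 21.544.
Circumradius = QR/(2 sin P) ≈ 13.708.

13.708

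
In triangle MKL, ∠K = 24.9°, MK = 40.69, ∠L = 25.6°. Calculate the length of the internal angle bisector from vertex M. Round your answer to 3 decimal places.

17.132

The third angle is ∠M = 180° − ∠K − ∠L = 129.50°.
Law of sines: KL = MK·sin M/sin L ≈ 72.665.
Law of sines: LM = MK·sin K/sin L ≈ 39.649.
The bisector from M has length 2·LM·MK·cos(∠M/2)/(LM+MK) ≈ 17.132.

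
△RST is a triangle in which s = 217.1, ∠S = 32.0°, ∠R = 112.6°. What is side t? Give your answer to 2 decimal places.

237.32

The third angle is ∠T = 180° − ∠R − ∠S = 35.40°.
Law of sines: t = s·sin T/sin S ≈ 237.32.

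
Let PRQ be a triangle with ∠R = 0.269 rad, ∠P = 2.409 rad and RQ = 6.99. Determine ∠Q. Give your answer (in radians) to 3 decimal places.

The third angle is ∠Q = π − ∠P − ∠R = 0.464 rad.

∠Q ≈ 0.464 rad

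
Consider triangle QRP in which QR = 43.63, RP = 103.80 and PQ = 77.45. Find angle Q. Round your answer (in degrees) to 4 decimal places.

∠Q ≈ 115.1515°

By the law of cosines, cos Q = (PQ² + QR² − RP²) / (2·PQ·QR) ≈ -0.42501, so ∠Q ≈ 115.15°.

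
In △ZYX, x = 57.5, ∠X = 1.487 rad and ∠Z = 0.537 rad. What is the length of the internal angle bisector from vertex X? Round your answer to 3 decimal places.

The third angle is ∠Y = π − ∠X − ∠Z = 1.118 rad.
Law of sines: z = x·sin Z/sin X ≈ 29.518.
Law of sines: y = x·sin Y/sin X ≈ 51.877.
The bisector from X has length 2·z·y·cos(∠X/2)/(z+y) ≈ 27.697.

t_X ≈ 27.697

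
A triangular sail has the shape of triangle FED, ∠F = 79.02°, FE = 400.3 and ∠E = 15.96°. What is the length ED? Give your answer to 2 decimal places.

394.46

The third angle is ∠D = 180° − ∠F − ∠E = 85.02°.
Law of sines: ED = FE·sin F/sin D ≈ 394.46.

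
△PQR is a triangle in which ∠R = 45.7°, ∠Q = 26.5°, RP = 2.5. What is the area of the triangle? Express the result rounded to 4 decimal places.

The third angle is ∠P = 180° − ∠Q − ∠R = 107.80°.
Law of sines: QR = RP·sin P/sin Q ≈ 5.3347.
Law of sines: PQ = RP·sin R/sin Q ≈ 4.01.
Area = ½·RP·QR·sin R ≈ 4.7725.

area ≈ 4.7725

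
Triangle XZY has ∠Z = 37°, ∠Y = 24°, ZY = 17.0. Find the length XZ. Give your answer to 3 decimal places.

7.906

The third angle is ∠X = 180° − ∠Z − ∠Y = 119.00°.
Law of sines: XZ = ZY·sin Y/sin X ≈ 7.9057.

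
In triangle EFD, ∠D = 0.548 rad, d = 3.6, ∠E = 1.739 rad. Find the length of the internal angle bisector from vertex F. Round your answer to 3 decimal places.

t_F ≈ 4.287

The third angle is ∠F = π − ∠D − ∠E = 0.855 rad.
Law of sines: e = d·sin E/sin D ≈ 6.8125.
Law of sines: f = d·sin F/sin D ≈ 5.2123.
The bisector from F has length 2·d·e·cos(∠F/2)/(d+e) ≈ 4.2871.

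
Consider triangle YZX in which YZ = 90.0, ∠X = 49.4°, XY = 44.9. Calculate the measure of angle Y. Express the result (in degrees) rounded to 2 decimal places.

108.34

Law of sines: sin Z = XY·sin X/YZ ≈ 0.37879.
Since YZ ≥ XY, only the acute value applies: ∠Z ≈ 22.26°.
Then ∠Y = 180° − ∠X − ∠Z ≈ 108.34°.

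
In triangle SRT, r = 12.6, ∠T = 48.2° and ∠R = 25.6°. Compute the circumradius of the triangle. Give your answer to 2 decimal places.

14.58

The third angle is ∠S = 180° − ∠R − ∠T = 106.20°.
Law of sines: s = r·sin S/sin R ≈ 28.003.
Law of sines: t = r·sin T/sin R ≈ 21.739.
Circumradius = r/(2 sin R) ≈ 14.58.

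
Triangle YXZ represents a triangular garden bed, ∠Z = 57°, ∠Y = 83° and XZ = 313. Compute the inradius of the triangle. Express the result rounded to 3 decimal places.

68.203

The third angle is ∠X = 180° − ∠Z − ∠Y = 40.00°.
Law of sines: ZY = XZ·sin X/sin Y ≈ 202.7.
Law of sines: YX = XZ·sin Z/sin Y ≈ 264.48.
Area = ½·XZ·ZY·sin Z ≈ 26605.
Semiperimeter s = (313+202.7+264.48)/2 = 390.09.
Inradius = area/s = 26605/390.09 ≈ 68.203.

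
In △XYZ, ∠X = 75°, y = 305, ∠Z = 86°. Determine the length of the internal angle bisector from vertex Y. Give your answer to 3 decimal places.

t_Y ≈ 906.873

The third angle is ∠Y = 180° − ∠Z − ∠X = 19.00°.
Law of sines: x = y·sin X/sin Y ≈ 904.9.
Law of sines: z = y·sin Z/sin Y ≈ 934.54.
The bisector from Y has length 2·z·x·cos(∠Y/2)/(z+x) ≈ 906.87.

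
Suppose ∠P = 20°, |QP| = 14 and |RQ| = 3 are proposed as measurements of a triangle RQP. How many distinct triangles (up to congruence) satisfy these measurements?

0

|QP|·sin P = 14·sin(20°) ≈ 4.788.
Since |RQ| = 3 < 4.788 = |QP| sin P, no triangle exists.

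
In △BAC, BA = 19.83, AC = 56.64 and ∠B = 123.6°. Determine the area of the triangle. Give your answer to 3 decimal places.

Law of sines: sin C = BA·sin B/AC ≈ 0.29161.
Since AC ≥ BA, only the acute value applies: ∠C ≈ 16.95°.
Then ∠A = 180° − ∠B − ∠C ≈ 39.45°.
Law of sines gives CB = AC·sin A/sin B ≈ 43.205.
Area = ½·AC·BA·sin A ≈ 356.8.

area ≈ 356.801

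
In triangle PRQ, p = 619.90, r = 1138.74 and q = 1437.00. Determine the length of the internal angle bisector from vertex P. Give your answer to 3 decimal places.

t_P ≈ 1241.607

By the law of cosines, cos P = (r² + q² − p²) / (2·r·q) ≈ 0.90976, so ∠P ≈ 0.428 rad.
The bisector from P has length 2·r·q·cos(∠P/2)/(r+q) ≈ 1241.6.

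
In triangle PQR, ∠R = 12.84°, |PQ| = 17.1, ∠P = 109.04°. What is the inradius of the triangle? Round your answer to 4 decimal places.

r ≈ 6.8063

The third angle is ∠Q = 180° − ∠R − ∠P = 58.12°.
Law of sines: |QR| = |PQ|·sin P/sin R ≈ 72.738.
Law of sines: |RP| = |PQ|·sin Q/sin R ≈ 65.341.
Area = ½·|PQ|·|QR|·sin Q ≈ 528.1.
Semiperimeter s = (72.738+65.341+17.1)/2 = 77.589.
Inradius = area/s = 528.1/77.589 ≈ 6.8063.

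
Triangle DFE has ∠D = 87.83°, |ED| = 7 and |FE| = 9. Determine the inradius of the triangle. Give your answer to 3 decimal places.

1.891

Law of sines: sin F = |ED|·sin D/|FE| ≈ 0.77722.
Since |FE| ≥ |ED|, only the acute value applies: ∠F ≈ 51.01°.
Then ∠E = 180° − ∠D − ∠F ≈ 41.16°.
Law of sines gives |DF| = |FE|·sin E/sin D ≈ 5.9281.
Area = ½·|FE|·|ED|·sin E ≈ 20.734.
Semiperimeter s = (9+7+5.9281)/2 = 10.964.
Inradius = area/s = 20.734/10.964 ≈ 1.891.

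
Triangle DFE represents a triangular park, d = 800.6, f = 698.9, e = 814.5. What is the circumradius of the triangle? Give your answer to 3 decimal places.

447.936

By the law of cosines, cos D = (f² + e² − d²) / (2·f·e) ≈ 0.44875, so ∠D ≈ 63.34°.
Circumradius = d/(2 sin D) ≈ 447.94.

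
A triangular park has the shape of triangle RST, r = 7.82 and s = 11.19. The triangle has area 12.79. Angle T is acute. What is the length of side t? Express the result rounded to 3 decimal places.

4.359

From area = ½·r·s·sin T, we get sin T = 2·area/(r·s) ≈ 0.29232.
Taking the acute solution, ∠T ≈ 17.00°.
Law of cosines then gives t ≈ 4.3591.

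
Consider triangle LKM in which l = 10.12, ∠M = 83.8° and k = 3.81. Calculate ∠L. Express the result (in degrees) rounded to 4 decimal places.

By the law of cosines, m² = l² + k² − 2·l·k·cos M = 108.6, so m ≈ 10.421.
Law of cosines again: cos L = (k² + m² − l²)/(2·k·m) ≈ 0.26072, so ∠L ≈ 74.89°.

74.8871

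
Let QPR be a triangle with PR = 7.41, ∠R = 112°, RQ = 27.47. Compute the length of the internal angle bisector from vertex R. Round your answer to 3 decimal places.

6.527

By the law of cosines, QP² = PR² + RQ² − 2·PR·RQ·cos R = 962.01, so QP ≈ 31.016.
The bisector from R has length 2·PR·RQ·cos(∠R/2)/(PR+RQ) ≈ 6.5267.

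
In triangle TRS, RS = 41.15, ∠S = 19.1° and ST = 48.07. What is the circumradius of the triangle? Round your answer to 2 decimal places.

24.91

By the law of cosines, TR² = RS² + ST² − 2·RS·ST·cos S = 265.68, so TR ≈ 16.3.
Area = ½·RS·ST·sin S ≈ 323.63.
Circumradius = TR/(2 sin S) ≈ 24.906.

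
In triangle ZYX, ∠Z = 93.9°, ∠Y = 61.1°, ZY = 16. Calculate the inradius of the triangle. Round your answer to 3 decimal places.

The third angle is ∠X = 180° − ∠Z − ∠Y = 25.00°.
Law of sines: YX = ZY·sin Z/sin X ≈ 37.772.
Law of sines: XZ = ZY·sin Y/sin X ≈ 33.144.
Area = ½·ZY·YX·sin Y ≈ 264.54.
Semiperimeter s = (37.772+33.144+16)/2 = 43.458.
Inradius = area/s = 264.54/43.458 ≈ 6.0873.

r ≈ 6.087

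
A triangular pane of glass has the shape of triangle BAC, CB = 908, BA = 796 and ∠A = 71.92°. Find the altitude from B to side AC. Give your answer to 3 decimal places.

Law of sines: sin C = BA·sin A/CB ≈ 0.83337.
Since CB ≥ BA, only the acute value applies: ∠C ≈ 56.45°.
Then ∠B = 180° − ∠A − ∠C ≈ 51.63°.
Law of sines gives AC = CB·sin B/sin A ≈ 748.9.
Area = ½·CB·BA·sin B ≈ 2.8335e+05.
The altitude from B has length 2·area/AC ≈ 756.7.

h_B ≈ 756.697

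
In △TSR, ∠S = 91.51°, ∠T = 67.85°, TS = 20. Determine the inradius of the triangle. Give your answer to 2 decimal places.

8.13

The third angle is ∠R = 180° − ∠T − ∠S = 20.64°.
Law of sines: SR = TS·sin T/sin R ≈ 52.551.
Law of sines: RT = TS·sin S/sin R ≈ 56.719.
Area = ½·TS·SR·sin S ≈ 525.33.
Semiperimeter s = (52.551+56.719+20)/2 = 64.635.
Inradius = area/s = 525.33/64.635 ≈ 8.1276.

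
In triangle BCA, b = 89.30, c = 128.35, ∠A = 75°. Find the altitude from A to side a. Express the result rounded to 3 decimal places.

h_A ≈ 81.363

By the law of cosines, a² = b² + c² − 2·b·c·cos A = 18515, so a ≈ 136.07.
Area = ½·b·c·sin A ≈ 5535.6.
The altitude from A has length 2·area/a ≈ 81.363.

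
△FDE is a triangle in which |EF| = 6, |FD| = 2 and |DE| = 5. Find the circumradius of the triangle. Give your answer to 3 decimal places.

3.203

By the law of cosines, cos F = (|EF|² + |FD|² − |DE|²) / (2·|EF|·|FD|) ≈ 0.62500, so ∠F ≈ 51.32°.
Circumradius = |DE|/(2 sin F) ≈ 3.2026.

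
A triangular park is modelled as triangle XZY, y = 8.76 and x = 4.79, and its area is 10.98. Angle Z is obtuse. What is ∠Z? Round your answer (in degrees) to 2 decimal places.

From area = ½·y·x·sin Z, we get sin Z = 2·area/(y·x) ≈ 0.52335.
Taking the obtuse solution, ∠Z ≈ 148.44°.

148.44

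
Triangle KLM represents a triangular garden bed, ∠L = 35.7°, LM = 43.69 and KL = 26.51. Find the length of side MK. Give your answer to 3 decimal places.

By the law of cosines, MK² = KL² + LM² − 2·KL·LM·cos L = 730.45, so MK ≈ 27.027.

27.027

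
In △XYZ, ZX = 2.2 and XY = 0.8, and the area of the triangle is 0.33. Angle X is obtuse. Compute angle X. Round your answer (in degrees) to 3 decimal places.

157.976

From area = ½·ZX·XY·sin X, we get sin X = 2·area/(ZX·XY) ≈ 0.37500.
Taking the obtuse solution, ∠X ≈ 157.98°.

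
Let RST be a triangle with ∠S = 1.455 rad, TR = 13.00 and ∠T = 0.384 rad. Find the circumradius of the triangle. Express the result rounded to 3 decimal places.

6.544

The third angle is ∠R = π − ∠S − ∠T = 1.303 rad.
Law of sines: ST = TR·sin R/sin S ≈ 12.62.
Law of sines: RS = TR·sin T/sin S ≈ 4.9031.
Circumradius = TR/(2 sin S) ≈ 6.5438.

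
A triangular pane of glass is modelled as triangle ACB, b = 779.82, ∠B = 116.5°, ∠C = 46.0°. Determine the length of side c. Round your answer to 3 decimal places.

The third angle is ∠A = 180° − ∠C − ∠B = 17.50°.
Law of sines: c = b·sin C/sin B ≈ 626.81.

626.812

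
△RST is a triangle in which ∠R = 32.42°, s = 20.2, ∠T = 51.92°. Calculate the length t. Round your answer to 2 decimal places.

15.98

The third angle is ∠S = 180° − ∠T − ∠R = 95.66°.
Law of sines: t = s·sin T/sin S ≈ 15.978.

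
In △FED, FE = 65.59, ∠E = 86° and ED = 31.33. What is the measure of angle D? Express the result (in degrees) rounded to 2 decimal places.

67.76

By the law of cosines, DF² = FE² + ED² − 2·FE·ED·cos E = 4996.9, so DF ≈ 70.689.
Law of cosines again: cos D = (ED² + DF² − FE²)/(2·ED·DF) ≈ 0.37848, so ∠D ≈ 67.76°.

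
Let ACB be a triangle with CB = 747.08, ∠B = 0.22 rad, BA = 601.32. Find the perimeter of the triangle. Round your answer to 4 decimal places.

perimeter ≈ 1555.5264

By the law of cosines, AC² = CB² + BA² − 2·CB·BA·cos B = 42901, so AC ≈ 207.13.
Semiperimeter s = (747.08+601.32+207.13)/2 = 777.76.
Perimeter = 747.08 + 601.32 + 207.13 = 1555.5.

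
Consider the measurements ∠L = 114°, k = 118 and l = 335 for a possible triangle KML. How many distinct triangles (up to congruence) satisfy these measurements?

1

k·sin L = 118·sin(114°) ≈ 107.8.
Since ∠L is not acute, a triangle exists only if l > k; here l > k, so there is exactly one triangle.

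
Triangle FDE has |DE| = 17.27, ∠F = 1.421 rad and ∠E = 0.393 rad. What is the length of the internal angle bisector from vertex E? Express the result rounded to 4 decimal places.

The third angle is ∠D = π − ∠E − ∠F = 1.328 rad.
Law of sines: |EF| = |DE|·sin D/sin F ≈ 16.952.
Law of sines: |FD| = |DE|·sin E/sin F ≈ 6.6886.
The bisector from E has length 2·|DE|·|EF|·cos(∠E/2)/(|DE|+|EF|) ≈ 16.78.

16.7801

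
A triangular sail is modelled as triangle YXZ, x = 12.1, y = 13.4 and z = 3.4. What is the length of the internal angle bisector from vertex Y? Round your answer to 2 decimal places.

3.22

By the law of cosines, cos Y = (x² + z² − y²) / (2·x·z) ≈ -0.26240, so ∠Y ≈ 1.836 rad.
The bisector from Y has length 2·x·z·cos(∠Y/2)/(x+z) ≈ 3.2237.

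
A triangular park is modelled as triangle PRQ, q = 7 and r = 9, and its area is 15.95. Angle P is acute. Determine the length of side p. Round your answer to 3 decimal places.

From area = ½·r·q·sin P, we get sin P = 2·area/(r·q) ≈ 0.50635.
Taking the acute solution, ∠P ≈ 30.42°.
Law of cosines then gives p ≈ 4.6202.

4.620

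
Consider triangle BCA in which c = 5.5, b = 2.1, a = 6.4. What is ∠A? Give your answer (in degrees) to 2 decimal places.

By the law of cosines, cos A = (b² + c² − a²) / (2·b·c) ≈ -0.27273, so ∠A ≈ 105.83°.

∠A ≈ 105.83°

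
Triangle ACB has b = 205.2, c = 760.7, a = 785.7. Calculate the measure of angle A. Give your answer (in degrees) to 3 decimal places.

89.367

By the law of cosines, cos A = (c² + b² − a²) / (2·c·b) ≈ 0.01104, so ∠A ≈ 89.37°.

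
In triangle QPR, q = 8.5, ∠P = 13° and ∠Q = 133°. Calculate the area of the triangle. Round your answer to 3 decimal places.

The third angle is ∠R = 180° − ∠Q − ∠P = 34.00°.
Law of sines: p = q·sin P/sin Q ≈ 2.6144.
Law of sines: r = q·sin R/sin Q ≈ 6.4991.
Area = ½·q·p·sin R ≈ 6.2134.

6.213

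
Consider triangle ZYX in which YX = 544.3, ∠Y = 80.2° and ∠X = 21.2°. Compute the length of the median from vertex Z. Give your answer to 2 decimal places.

The third angle is ∠Z = 180° − ∠Y − ∠X = 78.60°.
Law of sines: XZ = YX·sin Y/sin Z ≈ 547.15.
Law of sines: ZY = YX·sin X/sin Z ≈ 200.79.
Median from Z: ½√(2·XZ² + 2·ZY² − YX²) ≈ 309.49.

309.49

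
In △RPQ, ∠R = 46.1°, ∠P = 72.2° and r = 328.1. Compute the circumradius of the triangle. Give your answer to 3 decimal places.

227.673

The third angle is ∠Q = 180° − ∠R − ∠P = 61.70°.
Law of sines: p = r·sin P/sin R ≈ 433.55.
Law of sines: q = r·sin Q/sin R ≈ 400.92.
Circumradius = r/(2 sin R) ≈ 227.67.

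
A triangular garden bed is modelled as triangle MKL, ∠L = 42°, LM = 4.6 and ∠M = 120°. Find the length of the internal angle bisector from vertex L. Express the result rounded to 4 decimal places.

t_L ≈ 6.3302

The third angle is ∠K = 180° − ∠L − ∠M = 18.00°.
Law of sines: KL = LM·sin M/sin K ≈ 12.892.
Law of sines: MK = LM·sin L/sin K ≈ 9.9606.
The bisector from L has length 2·KL·LM·cos(∠L/2)/(KL+LM) ≈ 6.3302.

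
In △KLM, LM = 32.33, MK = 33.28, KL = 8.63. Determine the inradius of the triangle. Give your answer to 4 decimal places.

r ≈ 3.7573

Semiperimeter s = (32.33 + 33.28 + 8.63)/2 = 37.12.
Heron's formula: area = √(37.12·4.79·3.84·28.49) ≈ 139.47.
Inradius = area/s = 139.47/37.12 ≈ 3.7573.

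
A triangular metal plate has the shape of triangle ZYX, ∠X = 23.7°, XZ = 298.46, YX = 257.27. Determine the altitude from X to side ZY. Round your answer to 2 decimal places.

By the law of cosines, ZY² = YX² + XZ² − 2·YX·XZ·cos X = 14648, so ZY ≈ 121.03.
Area = ½·YX·XZ·sin X ≈ 15432.
The altitude from X has length 2·area/ZY ≈ 255.01.

255.01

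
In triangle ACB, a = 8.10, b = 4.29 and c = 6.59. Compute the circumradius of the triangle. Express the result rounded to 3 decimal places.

4.059

By the law of cosines, cos A = (c² + b² − a²) / (2·c·b) ≈ -0.06681, so ∠A ≈ 93.83°.
Circumradius = a/(2 sin A) ≈ 4.0591.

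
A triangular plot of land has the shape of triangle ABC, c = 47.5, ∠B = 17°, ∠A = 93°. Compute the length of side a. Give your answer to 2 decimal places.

50.48

The third angle is ∠C = 180° − ∠A − ∠B = 70.00°.
Law of sines: a = c·sin A/sin C ≈ 50.479.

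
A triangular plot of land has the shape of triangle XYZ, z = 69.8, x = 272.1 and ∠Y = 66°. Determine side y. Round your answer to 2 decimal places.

By the law of cosines, y² = z² + x² − 2·z·x·cos Y = 63460, so y ≈ 251.91.

251.91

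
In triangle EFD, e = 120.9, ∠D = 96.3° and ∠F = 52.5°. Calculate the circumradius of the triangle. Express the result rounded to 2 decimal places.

R ≈ 116.69

The third angle is ∠E = 180° − ∠F − ∠D = 31.20°.
Law of sines: f = e·sin F/sin E ≈ 185.16.
Law of sines: d = e·sin D/sin E ≈ 231.98.
Circumradius = e/(2 sin E) ≈ 116.69.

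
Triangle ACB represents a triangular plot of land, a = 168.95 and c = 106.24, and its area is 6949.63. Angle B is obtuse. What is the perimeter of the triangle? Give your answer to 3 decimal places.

From area = ½·a·c·sin B, we get sin B = 2·area/(a·c) ≈ 0.77436.
Taking the obtuse solution, ∠B ≈ 129.25°.
Law of cosines then gives b ≈ 250.09.
Perimeter = 168.95 + 106.24 + 250.09 = 525.28.

525.281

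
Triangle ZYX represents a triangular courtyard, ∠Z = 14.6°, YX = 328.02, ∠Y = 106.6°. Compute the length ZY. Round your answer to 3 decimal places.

The third angle is ∠X = 180° − ∠Z − ∠Y = 58.80°.
Law of sines: ZY = YX·sin X/sin Z ≈ 1113.1.

1113.093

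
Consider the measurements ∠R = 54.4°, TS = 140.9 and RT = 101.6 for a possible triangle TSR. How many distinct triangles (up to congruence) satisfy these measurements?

1

RT·sin R = 101.6·sin(54.4°) ≈ 82.61.
Since TS ≥ RT, exactly one triangle exists.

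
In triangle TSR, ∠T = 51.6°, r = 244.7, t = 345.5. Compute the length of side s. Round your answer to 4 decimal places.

439.3876

Law of sines: sin R = r·sin T/t ≈ 0.55505.
Since t ≥ r, only the acute value applies: ∠R ≈ 33.71°.
Then ∠S = 180° − ∠T − ∠R ≈ 94.69°.
Law of sines gives s = t·sin S/sin T ≈ 439.39.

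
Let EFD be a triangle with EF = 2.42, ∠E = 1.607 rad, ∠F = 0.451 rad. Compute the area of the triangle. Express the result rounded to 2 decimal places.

area ≈ 1.44

The third angle is ∠D = π − ∠E − ∠F = 1.084 rad.
Law of sines: FD = EF·sin E/sin D ≈ 2.7369.
Law of sines: DE = EF·sin F/sin D ≈ 1.1937.
Area = ½·EF·FD·sin F ≈ 1.4434.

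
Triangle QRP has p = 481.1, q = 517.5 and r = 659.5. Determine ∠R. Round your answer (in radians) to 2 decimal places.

∠R ≈ 1.44 rad

By the law of cosines, cos R = (p² + q² − r²) / (2·p·q) ≈ 0.12918, so ∠R ≈ 1.441 rad.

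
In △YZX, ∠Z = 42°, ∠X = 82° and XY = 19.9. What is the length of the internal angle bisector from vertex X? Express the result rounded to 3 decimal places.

16.622

The third angle is ∠Y = 180° − ∠Z − ∠X = 56.00°.
Law of sines: ZX = XY·sin Y/sin Z ≈ 24.656.
Law of sines: YZ = XY·sin X/sin Z ≈ 29.451.
The bisector from X has length 2·ZX·XY·cos(∠X/2)/(ZX+XY) ≈ 16.622.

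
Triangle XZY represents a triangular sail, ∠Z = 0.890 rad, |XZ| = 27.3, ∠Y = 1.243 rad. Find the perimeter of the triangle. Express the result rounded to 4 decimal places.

74.1042

The third angle is ∠X = π − ∠Z − ∠Y = 1.009 rad.
Law of sines: |ZY| = |XZ|·sin X/sin Y ≈ 24.397.
Law of sines: |YX| = |XZ|·sin Z/sin Y ≈ 22.407.
Semiperimeter s = (24.397+22.407+27.3)/2 = 37.052.
Perimeter = 24.397 + 22.407 + 27.3 = 74.104.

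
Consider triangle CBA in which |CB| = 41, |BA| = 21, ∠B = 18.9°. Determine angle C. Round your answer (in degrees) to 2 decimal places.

By the law of cosines, |AC|² = |CB|² + |BA|² − 2·|CB|·|BA|·cos B = 492.84, so |AC| ≈ 22.2.
Law of cosines again: cos C = (|AC|² + |CB|² − |BA|²)/(2·|AC|·|CB|) ≈ 0.95190, so ∠C ≈ 17.84°.

∠C ≈ 17.84°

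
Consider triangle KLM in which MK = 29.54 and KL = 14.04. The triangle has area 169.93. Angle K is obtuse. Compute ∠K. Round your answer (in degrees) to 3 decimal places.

From area = ½·MK·KL·sin K, we get sin K = 2·area/(MK·KL) ≈ 0.81945.
Taking the obtuse solution, ∠K ≈ 124.97°.

124.970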